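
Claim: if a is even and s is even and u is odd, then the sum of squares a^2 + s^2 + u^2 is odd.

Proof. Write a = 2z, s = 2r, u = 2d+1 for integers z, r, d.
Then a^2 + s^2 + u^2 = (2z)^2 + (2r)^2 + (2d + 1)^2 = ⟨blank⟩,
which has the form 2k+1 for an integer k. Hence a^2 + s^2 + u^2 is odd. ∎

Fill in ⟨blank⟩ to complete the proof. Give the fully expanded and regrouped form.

(2z)^2 + (2r)^2 + (2d + 1)^2 = 4d^2 + 4d + 4r^2 + 4z^2 + 1
= 2(2d^2 + 2d + 2r^2 + 2z^2) + 1.
Since 2d^2 + 2d + 2r^2 + 2z^2 is an integer, the sum of squares is of the form 2k+1 for an integer k.

2(2d^2 + 2d + 2r^2 + 2z^2) + 1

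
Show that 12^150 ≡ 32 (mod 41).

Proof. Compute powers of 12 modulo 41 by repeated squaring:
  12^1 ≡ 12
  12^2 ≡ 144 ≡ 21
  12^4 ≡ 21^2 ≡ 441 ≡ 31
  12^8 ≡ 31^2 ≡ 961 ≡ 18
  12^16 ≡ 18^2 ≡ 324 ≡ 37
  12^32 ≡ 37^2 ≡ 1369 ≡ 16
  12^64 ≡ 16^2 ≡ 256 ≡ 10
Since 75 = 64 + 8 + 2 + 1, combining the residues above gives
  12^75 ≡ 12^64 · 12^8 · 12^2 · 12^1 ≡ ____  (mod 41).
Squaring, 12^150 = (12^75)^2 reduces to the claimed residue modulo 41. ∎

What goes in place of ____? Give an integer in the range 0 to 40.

14

Multiply the listed residues: 10 · 18 · 21 · 12 = 180 → 3780 → 45360.
Reducing modulo 41: 45360 = 1106·41 + 14, so 12^75 ≡ 14.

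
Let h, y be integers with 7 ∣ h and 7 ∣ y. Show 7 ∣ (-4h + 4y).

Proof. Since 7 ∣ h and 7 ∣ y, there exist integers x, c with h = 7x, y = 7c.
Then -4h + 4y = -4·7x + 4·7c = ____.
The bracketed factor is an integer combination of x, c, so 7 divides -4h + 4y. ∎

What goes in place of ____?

7(4c - 4x)

Each term has a factor of 7: -4·7x + 4·7c = 7·(4c - 4x).
Since 4c - 4x is an integer, 7 ∣ (-4h + 4y).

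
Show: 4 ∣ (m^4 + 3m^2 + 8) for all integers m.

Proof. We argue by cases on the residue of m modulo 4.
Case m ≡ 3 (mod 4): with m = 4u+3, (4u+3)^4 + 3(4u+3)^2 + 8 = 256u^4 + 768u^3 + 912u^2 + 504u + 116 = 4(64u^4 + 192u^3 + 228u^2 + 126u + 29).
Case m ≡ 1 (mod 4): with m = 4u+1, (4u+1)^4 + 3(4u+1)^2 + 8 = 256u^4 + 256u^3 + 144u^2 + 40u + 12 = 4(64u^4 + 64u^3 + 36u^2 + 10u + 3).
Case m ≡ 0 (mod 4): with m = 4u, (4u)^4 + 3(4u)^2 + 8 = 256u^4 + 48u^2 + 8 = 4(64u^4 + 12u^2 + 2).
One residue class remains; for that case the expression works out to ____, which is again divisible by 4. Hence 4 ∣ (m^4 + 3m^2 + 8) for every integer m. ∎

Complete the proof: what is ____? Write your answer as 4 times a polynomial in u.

4(64u^4 + 128u^3 + 108u^2 + 44u + 9)

Only m ≡ 2 (mod 4) is unaccounted for. Put m = 4u+2:
(4u+2)^4 + 3(4u+2)^2 + 8 expands to 256u^4 + 512u^3 + 432u^2 + 176u + 36,
and factoring out 4 leaves 4(64u^4 + 128u^3 + 108u^2 + 44u + 9).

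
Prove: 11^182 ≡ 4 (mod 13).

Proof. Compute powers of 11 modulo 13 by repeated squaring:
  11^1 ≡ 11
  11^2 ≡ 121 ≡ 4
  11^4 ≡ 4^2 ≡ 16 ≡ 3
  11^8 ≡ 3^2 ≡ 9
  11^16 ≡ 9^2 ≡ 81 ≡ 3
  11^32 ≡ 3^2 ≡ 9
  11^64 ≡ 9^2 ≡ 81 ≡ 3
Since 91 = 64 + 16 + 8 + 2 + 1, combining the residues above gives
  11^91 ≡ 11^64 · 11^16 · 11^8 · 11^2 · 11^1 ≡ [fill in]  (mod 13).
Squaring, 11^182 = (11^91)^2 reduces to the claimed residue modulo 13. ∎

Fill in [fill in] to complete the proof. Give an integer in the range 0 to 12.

2

11^64 · 11^16 · 11^8 · 11^2 · 11^1 ≡ 3 · 3 · 9 · 4 · 11 = 3564.
3564 mod 13 = 2, so 11^91 ≡ 2 (mod 13).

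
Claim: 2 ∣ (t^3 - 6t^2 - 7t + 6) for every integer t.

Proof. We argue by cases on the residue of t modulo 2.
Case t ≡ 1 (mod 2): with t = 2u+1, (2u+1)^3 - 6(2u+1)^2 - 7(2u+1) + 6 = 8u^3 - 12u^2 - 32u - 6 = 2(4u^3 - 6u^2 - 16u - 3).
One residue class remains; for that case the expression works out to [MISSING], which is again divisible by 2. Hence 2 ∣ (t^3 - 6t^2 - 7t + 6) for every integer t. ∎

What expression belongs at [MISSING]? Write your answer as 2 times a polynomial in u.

2(4u^3 - 12u^2 - 7u + 3)

Only t ≡ 0 (mod 2) is unaccounted for. Put t = 2u:
(2u)^3 - 6(2u)^2 - 7(2u) + 6 expands to 8u^3 - 24u^2 - 14u + 6,
and factoring out 2 leaves 2(4u^3 - 12u^2 - 7u + 3).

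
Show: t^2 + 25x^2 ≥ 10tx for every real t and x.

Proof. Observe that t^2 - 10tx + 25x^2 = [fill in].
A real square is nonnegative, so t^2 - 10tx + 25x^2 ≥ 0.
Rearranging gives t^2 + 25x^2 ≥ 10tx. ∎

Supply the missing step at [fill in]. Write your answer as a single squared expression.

t^2 - 10tx + 25x^2 is a perfect-square trinomial: the outer terms are (t)^2 and (5x)^2, and the cross term is -2·t·5x.
So t^2 - 10tx + 25x^2 = (t - 5x)^2 ≥ 0.

(t - 5x)^2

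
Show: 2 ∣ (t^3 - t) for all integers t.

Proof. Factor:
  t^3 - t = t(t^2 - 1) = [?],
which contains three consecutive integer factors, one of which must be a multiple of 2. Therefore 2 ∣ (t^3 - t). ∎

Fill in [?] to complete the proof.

(t - 1)t(t + 1)

t(t^2 - 1) = t(t - 1)(t + 1) = (t - 1)t(t + 1).
These three factors are consecutive integers, so their product is divisible by 2.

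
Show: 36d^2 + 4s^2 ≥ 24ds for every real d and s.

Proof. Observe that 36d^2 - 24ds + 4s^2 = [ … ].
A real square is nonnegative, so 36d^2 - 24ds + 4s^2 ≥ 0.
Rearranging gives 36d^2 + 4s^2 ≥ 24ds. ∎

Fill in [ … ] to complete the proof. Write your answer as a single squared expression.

(6d - 2s)^2

36d^2 - 24ds + 4s^2 is a perfect-square trinomial: the outer terms are (6d)^2 and (2s)^2, and the cross term is -2·6d·2s.
So 36d^2 - 24ds + 4s^2 = (6d - 2s)^2 ≥ 0.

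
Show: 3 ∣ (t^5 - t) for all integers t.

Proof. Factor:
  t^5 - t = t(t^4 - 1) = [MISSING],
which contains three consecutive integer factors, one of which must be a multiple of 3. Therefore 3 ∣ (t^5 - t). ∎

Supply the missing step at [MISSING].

(t - 1)t(t + 1)(t^2 + 1)

t^4 - 1 = (t^2 - 1)(t^2 + 1), and t^2 - 1 = (t-1)(t+1).
So t(t^4 - 1) = (t - 1)t(t + 1)(t^2 + 1).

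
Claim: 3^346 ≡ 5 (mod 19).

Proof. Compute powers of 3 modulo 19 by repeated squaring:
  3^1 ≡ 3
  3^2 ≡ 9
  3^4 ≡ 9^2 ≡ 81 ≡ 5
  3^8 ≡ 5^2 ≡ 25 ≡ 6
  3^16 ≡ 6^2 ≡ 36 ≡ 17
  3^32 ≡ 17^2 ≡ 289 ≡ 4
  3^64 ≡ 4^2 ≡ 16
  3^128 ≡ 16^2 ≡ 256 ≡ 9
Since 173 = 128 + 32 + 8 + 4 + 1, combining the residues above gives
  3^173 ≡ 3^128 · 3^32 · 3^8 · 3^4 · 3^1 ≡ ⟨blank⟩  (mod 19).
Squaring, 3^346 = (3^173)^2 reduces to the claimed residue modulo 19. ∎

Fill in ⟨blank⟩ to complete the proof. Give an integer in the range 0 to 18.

3^128 · 3^32 · 3^8 · 3^4 · 3^1 ≡ 9 · 4 · 6 · 5 · 3 = 3240.
3240 mod 19 = 10, so 3^173 ≡ 10 (mod 19).

10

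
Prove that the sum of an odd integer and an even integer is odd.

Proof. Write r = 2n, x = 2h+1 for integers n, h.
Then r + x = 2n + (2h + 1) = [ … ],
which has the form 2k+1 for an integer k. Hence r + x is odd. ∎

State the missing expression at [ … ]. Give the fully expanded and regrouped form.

2n + (2h + 1) = 2h + 2n + 1
= 2(h + n) + 1.
Since h + n is an integer, the sum is of the form 2k+1 for an integer k.

2(h + n) + 1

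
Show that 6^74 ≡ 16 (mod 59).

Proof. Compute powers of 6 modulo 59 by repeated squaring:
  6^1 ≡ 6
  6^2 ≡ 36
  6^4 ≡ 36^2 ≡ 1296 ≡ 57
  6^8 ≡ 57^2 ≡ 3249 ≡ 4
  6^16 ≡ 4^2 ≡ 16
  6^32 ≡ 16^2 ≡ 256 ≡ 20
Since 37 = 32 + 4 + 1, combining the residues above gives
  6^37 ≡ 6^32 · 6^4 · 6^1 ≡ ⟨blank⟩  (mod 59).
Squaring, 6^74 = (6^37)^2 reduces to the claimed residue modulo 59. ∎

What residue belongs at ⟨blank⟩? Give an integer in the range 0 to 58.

55

Multiply the listed residues: 20 · 57 · 6 = 1140 → 6840.
Reducing modulo 59: 6840 = 115·59 + 55, so 6^37 ≡ 55.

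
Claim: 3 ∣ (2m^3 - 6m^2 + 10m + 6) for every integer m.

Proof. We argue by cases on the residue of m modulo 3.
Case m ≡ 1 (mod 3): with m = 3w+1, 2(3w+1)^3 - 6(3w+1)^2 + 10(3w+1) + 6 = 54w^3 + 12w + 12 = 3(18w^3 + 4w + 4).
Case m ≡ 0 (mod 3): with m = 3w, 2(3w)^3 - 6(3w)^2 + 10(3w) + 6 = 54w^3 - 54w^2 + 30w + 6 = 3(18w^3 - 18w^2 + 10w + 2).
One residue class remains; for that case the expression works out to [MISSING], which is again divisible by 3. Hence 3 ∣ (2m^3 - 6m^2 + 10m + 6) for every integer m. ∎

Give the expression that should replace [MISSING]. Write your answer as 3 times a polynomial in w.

The residues treated are {1, 0}, so the missing case is m ≡ 2 (mod 3); write m = 3w+2.
Then 2(3w+2)^3 - 6(3w+2)^2 + 10(3w+2) + 6 = 54w^3 + 54w^2 + 30w + 18 = 3(18w^3 + 18w^2 + 10w + 6).

3(18w^3 + 18w^2 + 10w + 6)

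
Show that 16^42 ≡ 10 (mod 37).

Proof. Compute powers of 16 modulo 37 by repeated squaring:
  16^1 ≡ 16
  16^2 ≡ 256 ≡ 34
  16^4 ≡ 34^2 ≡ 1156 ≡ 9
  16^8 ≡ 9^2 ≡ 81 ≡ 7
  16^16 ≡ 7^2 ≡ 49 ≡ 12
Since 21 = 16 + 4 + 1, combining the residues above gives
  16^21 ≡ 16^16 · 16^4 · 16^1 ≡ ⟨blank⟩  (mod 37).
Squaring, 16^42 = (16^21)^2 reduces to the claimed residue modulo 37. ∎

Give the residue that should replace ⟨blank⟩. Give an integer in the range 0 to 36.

16^16 · 16^4 · 16^1 ≡ 12 · 9 · 16 = 1728.
1728 mod 37 = 26, so 16^21 ≡ 26 (mod 37).

26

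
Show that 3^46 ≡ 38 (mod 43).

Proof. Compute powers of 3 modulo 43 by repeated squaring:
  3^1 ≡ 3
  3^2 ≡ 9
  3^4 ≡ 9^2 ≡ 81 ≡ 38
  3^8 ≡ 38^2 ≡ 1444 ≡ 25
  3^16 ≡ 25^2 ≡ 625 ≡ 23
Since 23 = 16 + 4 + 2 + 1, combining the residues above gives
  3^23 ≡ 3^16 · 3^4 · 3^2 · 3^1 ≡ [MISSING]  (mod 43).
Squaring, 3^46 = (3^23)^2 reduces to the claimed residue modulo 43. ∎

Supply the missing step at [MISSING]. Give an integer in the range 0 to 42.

Multiply the listed residues: 23 · 38 · 9 · 3 = 874 → 7866 → 23598.
Reducing modulo 43: 23598 = 548·43 + 34, so 3^23 ≡ 34.

34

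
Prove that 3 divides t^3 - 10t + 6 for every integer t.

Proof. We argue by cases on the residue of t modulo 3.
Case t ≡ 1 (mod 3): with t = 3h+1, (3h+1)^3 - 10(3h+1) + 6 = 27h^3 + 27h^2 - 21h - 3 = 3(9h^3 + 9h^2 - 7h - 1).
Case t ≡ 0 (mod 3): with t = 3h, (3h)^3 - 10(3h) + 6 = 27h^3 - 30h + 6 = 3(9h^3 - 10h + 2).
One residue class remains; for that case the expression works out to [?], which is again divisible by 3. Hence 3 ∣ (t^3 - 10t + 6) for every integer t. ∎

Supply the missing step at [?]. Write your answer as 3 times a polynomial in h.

Only t ≡ 2 (mod 3) is unaccounted for. Put t = 3h+2:
(3h+2)^3 - 10(3h+2) + 6 expands to 27h^3 + 54h^2 + 6h - 6,
and factoring out 3 leaves 3(9h^3 + 18h^2 + 2h - 2).

3(9h^3 + 18h^2 + 2h - 2)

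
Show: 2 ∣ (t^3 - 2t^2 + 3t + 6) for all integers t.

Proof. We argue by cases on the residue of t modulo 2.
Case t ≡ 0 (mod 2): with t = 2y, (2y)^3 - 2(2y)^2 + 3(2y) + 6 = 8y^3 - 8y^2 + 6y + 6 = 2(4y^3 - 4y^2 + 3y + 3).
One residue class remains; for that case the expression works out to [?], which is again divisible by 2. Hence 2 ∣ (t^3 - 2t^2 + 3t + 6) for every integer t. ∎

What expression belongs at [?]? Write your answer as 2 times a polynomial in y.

2(4y^3 + 2y^2 + 2y + 4)

Only t ≡ 1 (mod 2) is unaccounted for. Put t = 2y+1:
(2y+1)^3 - 2(2y+1)^2 + 3(2y+1) + 6 expands to 8y^3 + 4y^2 + 4y + 8,
and factoring out 2 leaves 2(4y^3 + 2y^2 + 2y + 4).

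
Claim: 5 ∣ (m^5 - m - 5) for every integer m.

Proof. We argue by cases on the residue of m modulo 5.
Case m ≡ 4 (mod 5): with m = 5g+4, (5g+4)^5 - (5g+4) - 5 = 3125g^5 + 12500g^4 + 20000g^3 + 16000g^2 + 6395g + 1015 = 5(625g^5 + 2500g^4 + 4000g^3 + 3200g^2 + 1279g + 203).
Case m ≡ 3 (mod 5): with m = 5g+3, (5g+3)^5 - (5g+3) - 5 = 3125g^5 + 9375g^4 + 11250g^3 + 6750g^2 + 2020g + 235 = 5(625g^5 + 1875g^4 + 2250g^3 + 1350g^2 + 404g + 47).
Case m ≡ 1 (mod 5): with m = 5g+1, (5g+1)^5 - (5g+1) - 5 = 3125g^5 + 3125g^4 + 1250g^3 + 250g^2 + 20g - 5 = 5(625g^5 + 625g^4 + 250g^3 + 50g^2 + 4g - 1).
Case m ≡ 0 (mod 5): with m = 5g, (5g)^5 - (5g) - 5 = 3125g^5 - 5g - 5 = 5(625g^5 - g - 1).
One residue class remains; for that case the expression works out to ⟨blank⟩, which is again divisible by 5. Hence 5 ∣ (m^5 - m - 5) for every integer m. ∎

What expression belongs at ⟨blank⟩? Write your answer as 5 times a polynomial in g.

The residues treated are {4, 3, 1, 0}, so the missing case is m ≡ 2 (mod 5); write m = 5g+2.
Then (5g+2)^5 - (5g+2) - 5 = 3125g^5 + 6250g^4 + 5000g^3 + 2000g^2 + 395g + 25 = 5(625g^5 + 1250g^4 + 1000g^3 + 400g^2 + 79g + 5).

5(625g^5 + 1250g^4 + 1000g^3 + 400g^2 + 79g + 5)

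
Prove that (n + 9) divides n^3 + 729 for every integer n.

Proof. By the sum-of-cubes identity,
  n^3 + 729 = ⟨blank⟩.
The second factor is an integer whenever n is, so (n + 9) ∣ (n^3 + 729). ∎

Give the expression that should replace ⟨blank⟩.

Polynomial division of n^3 + 729 by n + 9 leaves remainder 0 and quotient n^2 - 9n + 81.
Hence n^3 + 729 = (n + 9)(n^2 - 9n + 81).

(n + 9)(n^2 - 9n + 81)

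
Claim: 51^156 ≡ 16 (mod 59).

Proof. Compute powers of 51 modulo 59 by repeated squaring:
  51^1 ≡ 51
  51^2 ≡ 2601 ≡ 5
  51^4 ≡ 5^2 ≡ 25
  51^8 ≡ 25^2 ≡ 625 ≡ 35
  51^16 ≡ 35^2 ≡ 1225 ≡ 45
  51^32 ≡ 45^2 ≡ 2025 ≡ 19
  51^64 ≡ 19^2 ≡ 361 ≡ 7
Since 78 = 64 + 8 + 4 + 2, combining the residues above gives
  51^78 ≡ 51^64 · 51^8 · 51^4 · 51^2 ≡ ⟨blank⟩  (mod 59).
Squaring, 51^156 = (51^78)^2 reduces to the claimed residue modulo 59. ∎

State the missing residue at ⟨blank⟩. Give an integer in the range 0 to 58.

4

Multiply the listed residues: 7 · 35 · 25 · 5 = 245 → 6125 → 30625.
Reducing modulo 59: 30625 = 519·59 + 4, so 51^78 ≡ 4.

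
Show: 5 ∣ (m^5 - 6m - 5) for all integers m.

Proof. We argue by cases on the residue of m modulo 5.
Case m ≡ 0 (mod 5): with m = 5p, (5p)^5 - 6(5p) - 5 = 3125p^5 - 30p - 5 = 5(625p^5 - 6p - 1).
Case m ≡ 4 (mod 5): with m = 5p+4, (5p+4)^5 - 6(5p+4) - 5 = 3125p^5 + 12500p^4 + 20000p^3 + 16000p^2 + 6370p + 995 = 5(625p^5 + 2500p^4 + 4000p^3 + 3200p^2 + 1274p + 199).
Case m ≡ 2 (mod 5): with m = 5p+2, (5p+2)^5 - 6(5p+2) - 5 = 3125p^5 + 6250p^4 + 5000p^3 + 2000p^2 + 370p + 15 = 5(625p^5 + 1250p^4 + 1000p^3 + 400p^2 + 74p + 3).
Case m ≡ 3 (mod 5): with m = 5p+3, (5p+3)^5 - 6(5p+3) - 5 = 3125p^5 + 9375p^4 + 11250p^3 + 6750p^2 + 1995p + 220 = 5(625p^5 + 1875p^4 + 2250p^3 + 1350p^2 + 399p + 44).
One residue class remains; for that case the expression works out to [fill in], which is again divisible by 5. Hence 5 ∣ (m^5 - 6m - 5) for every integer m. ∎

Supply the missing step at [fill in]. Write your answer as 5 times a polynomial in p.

5(625p^5 + 625p^4 + 250p^3 + 50p^2 - p - 2)

The residues treated are {0, 4, 2, 3}, so the missing case is m ≡ 1 (mod 5); write m = 5p+1.
Then (5p+1)^5 - 6(5p+1) - 5 = 3125p^5 + 3125p^4 + 1250p^3 + 250p^2 - 5p - 10 = 5(625p^5 + 625p^4 + 250p^3 + 50p^2 - p - 2).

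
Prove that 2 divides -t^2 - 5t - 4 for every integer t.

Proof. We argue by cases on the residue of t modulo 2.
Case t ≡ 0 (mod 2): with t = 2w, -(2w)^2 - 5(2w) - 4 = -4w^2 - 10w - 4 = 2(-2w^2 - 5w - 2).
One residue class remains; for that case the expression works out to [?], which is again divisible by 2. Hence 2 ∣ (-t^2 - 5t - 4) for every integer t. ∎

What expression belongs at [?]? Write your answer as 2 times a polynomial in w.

The residues treated are {0}, so the missing case is t ≡ 1 (mod 2); write t = 2w+1.
Then -(2w+1)^2 - 5(2w+1) - 4 = -4w^2 - 14w - 10 = 2(-2w^2 - 7w - 5).

2(-2w^2 - 7w - 5)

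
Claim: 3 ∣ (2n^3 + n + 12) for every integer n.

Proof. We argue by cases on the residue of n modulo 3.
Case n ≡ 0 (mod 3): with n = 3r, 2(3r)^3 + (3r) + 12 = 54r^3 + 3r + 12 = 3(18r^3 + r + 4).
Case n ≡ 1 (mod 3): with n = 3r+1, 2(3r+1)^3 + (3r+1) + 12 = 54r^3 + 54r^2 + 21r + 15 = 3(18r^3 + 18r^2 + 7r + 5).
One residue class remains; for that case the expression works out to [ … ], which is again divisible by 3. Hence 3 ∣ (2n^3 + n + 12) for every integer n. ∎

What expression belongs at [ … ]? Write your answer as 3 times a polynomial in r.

Only n ≡ 2 (mod 3) is unaccounted for. Put n = 3r+2:
2(3r+2)^3 + (3r+2) + 12 expands to 54r^3 + 108r^2 + 75r + 30,
and factoring out 3 leaves 3(18r^3 + 36r^2 + 25r + 10).

3(18r^3 + 36r^2 + 25r + 10)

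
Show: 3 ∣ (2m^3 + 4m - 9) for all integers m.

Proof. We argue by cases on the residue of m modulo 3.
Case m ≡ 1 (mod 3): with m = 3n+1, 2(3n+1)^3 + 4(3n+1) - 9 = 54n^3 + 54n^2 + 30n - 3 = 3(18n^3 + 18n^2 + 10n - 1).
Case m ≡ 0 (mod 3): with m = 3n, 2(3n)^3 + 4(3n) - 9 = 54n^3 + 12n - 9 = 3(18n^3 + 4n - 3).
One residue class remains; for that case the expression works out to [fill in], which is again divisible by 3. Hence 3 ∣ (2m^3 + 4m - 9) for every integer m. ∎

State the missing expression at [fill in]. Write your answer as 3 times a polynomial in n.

3(18n^3 + 36n^2 + 28n + 5)

Only m ≡ 2 (mod 3) is unaccounted for. Put m = 3n+2:
2(3n+2)^3 + 4(3n+2) - 9 expands to 54n^3 + 108n^2 + 84n + 15,
and factoring out 3 leaves 3(18n^3 + 36n^2 + 28n + 5).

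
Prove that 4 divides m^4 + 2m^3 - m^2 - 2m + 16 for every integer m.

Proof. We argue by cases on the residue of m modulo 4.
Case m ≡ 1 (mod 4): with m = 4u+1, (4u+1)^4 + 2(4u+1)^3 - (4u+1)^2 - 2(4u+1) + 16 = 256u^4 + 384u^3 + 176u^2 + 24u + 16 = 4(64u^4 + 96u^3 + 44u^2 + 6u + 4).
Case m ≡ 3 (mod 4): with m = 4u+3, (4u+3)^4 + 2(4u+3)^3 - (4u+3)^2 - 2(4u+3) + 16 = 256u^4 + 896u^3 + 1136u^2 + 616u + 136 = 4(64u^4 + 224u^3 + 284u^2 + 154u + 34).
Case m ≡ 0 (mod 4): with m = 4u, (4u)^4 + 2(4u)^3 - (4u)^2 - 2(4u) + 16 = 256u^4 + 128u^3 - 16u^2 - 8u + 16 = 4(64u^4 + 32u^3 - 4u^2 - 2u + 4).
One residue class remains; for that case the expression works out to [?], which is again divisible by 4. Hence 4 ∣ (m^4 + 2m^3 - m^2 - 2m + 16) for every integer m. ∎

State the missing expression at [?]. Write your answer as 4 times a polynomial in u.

4(64u^4 + 160u^3 + 140u^2 + 50u + 10)

Only m ≡ 2 (mod 4) is unaccounted for. Put m = 4u+2:
(4u+2)^4 + 2(4u+2)^3 - (4u+2)^2 - 2(4u+2) + 16 expands to 256u^4 + 640u^3 + 560u^2 + 200u + 40,
and factoring out 4 leaves 4(64u^4 + 160u^3 + 140u^2 + 50u + 10).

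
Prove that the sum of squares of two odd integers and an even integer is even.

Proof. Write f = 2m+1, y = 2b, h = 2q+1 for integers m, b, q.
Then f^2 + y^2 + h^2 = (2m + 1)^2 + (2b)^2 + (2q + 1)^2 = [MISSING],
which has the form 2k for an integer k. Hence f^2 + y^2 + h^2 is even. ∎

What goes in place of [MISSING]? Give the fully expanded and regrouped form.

(2m + 1)^2 + (2b)^2 + (2q + 1)^2 = 4b^2 + 4m^2 + 4m + 4q^2 + 4q + 2
= 2(2b^2 + 2m^2 + 2m + 2q^2 + 2q + 1).
Since 2b^2 + 2m^2 + 2m + 2q^2 + 2q + 1 is an integer, the sum of squares is of the form 2k for an integer k.

2(2b^2 + 2m^2 + 2m + 2q^2 + 2q + 1)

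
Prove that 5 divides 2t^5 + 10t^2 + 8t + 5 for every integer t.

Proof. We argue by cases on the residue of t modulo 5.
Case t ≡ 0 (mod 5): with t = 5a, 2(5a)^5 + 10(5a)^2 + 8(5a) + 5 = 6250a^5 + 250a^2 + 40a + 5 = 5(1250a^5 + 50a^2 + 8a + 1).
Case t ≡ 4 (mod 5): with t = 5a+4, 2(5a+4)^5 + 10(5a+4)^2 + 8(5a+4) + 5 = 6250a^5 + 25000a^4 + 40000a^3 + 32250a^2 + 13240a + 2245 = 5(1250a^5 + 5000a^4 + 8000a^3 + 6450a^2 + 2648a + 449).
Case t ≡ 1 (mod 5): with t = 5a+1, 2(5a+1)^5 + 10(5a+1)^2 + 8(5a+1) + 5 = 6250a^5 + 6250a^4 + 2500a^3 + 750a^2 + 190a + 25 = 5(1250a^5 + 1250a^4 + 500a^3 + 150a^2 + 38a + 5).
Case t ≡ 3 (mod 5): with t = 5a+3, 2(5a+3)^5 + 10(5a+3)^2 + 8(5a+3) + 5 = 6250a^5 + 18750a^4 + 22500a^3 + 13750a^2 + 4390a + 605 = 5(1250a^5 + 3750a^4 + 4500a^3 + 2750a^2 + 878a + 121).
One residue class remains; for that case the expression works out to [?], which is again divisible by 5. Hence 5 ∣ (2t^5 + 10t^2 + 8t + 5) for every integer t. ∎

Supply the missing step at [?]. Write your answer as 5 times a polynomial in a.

The residues treated are {0, 4, 1, 3}, so the missing case is t ≡ 2 (mod 5); write t = 5a+2.
Then 2(5a+2)^5 + 10(5a+2)^2 + 8(5a+2) + 5 = 6250a^5 + 12500a^4 + 10000a^3 + 4250a^2 + 1040a + 125 = 5(1250a^5 + 2500a^4 + 2000a^3 + 850a^2 + 208a + 25).

5(1250a^5 + 2500a^4 + 2000a^3 + 850a^2 + 208a + 25)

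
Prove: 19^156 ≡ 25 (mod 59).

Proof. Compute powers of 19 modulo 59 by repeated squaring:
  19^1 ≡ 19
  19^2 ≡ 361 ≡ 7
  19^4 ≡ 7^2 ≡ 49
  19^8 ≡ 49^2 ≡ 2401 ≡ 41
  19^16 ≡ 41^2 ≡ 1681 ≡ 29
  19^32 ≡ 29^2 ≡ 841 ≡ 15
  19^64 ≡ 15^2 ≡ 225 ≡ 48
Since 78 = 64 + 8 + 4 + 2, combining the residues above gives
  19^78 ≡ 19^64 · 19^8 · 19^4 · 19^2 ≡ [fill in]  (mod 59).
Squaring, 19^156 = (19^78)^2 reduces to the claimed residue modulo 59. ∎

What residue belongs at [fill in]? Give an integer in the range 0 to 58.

5

19^64 · 19^8 · 19^4 · 19^2 ≡ 48 · 41 · 49 · 7 = 675024.
675024 mod 59 = 5, so 19^78 ≡ 5 (mod 59).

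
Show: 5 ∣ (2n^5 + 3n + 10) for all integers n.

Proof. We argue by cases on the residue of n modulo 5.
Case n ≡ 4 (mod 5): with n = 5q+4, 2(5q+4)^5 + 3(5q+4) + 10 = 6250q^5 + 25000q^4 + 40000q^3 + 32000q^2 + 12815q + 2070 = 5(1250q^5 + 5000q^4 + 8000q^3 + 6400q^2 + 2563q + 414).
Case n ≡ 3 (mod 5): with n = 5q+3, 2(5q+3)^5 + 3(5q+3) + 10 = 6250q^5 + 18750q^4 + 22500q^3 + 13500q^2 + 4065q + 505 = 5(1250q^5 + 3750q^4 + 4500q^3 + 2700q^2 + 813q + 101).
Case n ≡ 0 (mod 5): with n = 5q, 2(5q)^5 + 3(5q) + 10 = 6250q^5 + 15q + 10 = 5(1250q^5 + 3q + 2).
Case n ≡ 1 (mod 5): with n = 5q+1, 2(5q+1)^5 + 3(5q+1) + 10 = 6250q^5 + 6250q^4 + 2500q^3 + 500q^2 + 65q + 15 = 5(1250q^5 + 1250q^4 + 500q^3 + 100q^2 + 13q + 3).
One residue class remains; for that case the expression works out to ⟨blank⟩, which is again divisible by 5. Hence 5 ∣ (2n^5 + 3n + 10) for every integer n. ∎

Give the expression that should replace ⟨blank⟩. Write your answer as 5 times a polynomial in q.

5(1250q^5 + 2500q^4 + 2000q^3 + 800q^2 + 163q + 16)

The residues treated are {4, 3, 0, 1}, so the missing case is n ≡ 2 (mod 5); write n = 5q+2.
Then 2(5q+2)^5 + 3(5q+2) + 10 = 6250q^5 + 12500q^4 + 10000q^3 + 4000q^2 + 815q + 80 = 5(1250q^5 + 2500q^4 + 2000q^3 + 800q^2 + 163q + 16).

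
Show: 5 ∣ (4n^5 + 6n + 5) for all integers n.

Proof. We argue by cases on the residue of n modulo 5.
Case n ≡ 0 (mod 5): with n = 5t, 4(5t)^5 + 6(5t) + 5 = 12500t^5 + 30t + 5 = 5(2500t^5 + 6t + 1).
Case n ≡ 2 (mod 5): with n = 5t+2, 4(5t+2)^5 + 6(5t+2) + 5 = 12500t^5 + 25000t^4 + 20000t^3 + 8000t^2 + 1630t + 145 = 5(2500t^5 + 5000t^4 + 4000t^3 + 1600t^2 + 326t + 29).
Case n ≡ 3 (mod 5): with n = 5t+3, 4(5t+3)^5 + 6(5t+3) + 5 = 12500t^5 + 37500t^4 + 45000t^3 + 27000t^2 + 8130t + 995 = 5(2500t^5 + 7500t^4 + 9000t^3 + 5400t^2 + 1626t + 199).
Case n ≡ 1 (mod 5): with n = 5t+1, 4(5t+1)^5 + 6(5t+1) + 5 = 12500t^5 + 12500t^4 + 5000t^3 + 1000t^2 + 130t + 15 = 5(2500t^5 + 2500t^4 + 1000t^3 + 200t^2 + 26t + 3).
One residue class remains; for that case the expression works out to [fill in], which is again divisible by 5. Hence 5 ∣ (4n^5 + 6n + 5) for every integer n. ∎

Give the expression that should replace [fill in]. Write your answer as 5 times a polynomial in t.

The residues treated are {0, 2, 3, 1}, so the missing case is n ≡ 4 (mod 5); write n = 5t+4.
Then 4(5t+4)^5 + 6(5t+4) + 5 = 12500t^5 + 50000t^4 + 80000t^3 + 64000t^2 + 25630t + 4125 = 5(2500t^5 + 10000t^4 + 16000t^3 + 12800t^2 + 5126t + 825).

5(2500t^5 + 10000t^4 + 16000t^3 + 12800t^2 + 5126t + 825)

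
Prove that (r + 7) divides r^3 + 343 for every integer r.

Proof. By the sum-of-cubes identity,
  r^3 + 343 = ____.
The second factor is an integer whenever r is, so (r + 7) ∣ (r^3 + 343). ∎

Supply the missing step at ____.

Polynomial division of r^3 + 343 by r + 7 leaves remainder 0 and quotient r^2 - 7r + 49.
Hence r^3 + 343 = (r + 7)(r^2 - 7r + 49).

(r + 7)(r^2 - 7r + 49)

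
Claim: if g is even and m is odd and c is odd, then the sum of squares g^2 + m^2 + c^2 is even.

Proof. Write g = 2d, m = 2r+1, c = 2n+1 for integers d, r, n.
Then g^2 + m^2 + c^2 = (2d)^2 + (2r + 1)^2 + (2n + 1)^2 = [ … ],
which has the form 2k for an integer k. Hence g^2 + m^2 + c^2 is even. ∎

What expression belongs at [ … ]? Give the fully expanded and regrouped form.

Expanding: (2d)^2 + (2r + 1)^2 + (2n + 1)^2 = 4d^2 + 4n^2 + 4n + 4r^2 + 4r + 2.
Every term is even; pulling out the factor of 2 gives 2(2d^2 + 2n^2 + 2n + 2r^2 + 2r + 1).

2(2d^2 + 2n^2 + 2n + 2r^2 + 2r + 1)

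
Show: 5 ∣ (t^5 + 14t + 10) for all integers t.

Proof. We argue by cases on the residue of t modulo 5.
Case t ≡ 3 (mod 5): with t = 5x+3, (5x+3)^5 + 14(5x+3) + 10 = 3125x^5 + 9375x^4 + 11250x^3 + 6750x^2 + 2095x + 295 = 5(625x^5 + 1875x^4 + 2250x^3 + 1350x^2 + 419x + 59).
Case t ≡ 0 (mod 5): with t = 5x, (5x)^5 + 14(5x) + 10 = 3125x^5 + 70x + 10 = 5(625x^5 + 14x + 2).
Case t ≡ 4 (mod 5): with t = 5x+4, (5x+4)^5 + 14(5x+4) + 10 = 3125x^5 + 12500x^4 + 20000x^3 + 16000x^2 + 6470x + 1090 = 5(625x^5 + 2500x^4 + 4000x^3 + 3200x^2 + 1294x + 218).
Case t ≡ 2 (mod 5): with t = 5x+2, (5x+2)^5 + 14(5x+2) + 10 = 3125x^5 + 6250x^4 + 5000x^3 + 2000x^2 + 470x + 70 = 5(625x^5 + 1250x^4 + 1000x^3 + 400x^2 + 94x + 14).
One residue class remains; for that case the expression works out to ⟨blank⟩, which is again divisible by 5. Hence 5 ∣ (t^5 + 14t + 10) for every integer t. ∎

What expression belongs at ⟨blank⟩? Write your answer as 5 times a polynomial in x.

The residues treated are {3, 0, 4, 2}, so the missing case is t ≡ 1 (mod 5); write t = 5x+1.
Then (5x+1)^5 + 14(5x+1) + 10 = 3125x^5 + 3125x^4 + 1250x^3 + 250x^2 + 95x + 25 = 5(625x^5 + 625x^4 + 250x^3 + 50x^2 + 19x + 5).

5(625x^5 + 625x^4 + 250x^3 + 50x^2 + 19x + 5)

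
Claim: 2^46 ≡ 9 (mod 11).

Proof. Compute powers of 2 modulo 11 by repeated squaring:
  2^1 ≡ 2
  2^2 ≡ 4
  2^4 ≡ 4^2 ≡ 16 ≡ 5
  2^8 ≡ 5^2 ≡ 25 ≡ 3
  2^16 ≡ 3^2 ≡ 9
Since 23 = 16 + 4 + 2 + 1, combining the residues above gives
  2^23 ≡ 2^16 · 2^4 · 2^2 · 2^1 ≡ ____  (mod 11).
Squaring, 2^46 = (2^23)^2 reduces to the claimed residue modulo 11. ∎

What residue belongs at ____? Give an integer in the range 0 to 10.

Multiply the listed residues: 9 · 5 · 4 · 2 = 45 → 180 → 360.
Reducing modulo 11: 360 = 32·11 + 8, so 2^23 ≡ 8.

8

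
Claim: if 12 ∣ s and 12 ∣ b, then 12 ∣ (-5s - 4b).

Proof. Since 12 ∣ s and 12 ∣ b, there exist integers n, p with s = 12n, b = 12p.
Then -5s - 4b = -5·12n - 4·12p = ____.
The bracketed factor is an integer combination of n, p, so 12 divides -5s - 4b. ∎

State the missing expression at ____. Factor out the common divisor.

12(-5n - 4p)

Pull the common 12 out of every term: -5·12n - 4·12p = 12(-5n - 4p).
-5n - 4p is an integer, which exhibits the divisibility.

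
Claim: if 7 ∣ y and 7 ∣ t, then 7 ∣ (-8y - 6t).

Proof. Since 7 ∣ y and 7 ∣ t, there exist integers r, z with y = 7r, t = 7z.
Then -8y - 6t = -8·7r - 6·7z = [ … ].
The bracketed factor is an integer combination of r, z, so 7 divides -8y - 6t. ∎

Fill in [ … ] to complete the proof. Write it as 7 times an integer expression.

Pull the common 7 out of every term: -8·7r - 6·7z = 7(-8r - 6z).
-8r - 6z is an integer, which exhibits the divisibility.

7(-8r - 6z)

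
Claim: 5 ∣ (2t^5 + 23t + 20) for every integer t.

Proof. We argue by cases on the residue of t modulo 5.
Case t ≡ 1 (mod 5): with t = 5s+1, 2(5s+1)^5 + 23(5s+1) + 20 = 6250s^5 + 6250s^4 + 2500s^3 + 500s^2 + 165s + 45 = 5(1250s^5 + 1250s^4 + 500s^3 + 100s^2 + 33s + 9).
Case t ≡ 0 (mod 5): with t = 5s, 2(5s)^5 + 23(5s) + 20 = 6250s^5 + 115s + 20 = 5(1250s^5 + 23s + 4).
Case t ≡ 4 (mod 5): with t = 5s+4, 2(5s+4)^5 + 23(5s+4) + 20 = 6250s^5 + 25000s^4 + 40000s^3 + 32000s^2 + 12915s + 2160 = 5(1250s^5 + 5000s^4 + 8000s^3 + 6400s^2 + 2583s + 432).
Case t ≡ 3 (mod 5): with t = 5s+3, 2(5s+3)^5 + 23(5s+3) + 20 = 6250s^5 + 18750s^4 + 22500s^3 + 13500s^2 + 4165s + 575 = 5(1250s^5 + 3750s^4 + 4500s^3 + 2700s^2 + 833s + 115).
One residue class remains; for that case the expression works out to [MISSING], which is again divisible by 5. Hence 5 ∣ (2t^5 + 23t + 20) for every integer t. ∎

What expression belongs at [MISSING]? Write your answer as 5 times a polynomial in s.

5(1250s^5 + 2500s^4 + 2000s^3 + 800s^2 + 183s + 26)

Only t ≡ 2 (mod 5) is unaccounted for. Put t = 5s+2:
2(5s+2)^5 + 23(5s+2) + 20 expands to 6250s^5 + 12500s^4 + 10000s^3 + 4000s^2 + 915s + 130,
and factoring out 5 leaves 5(1250s^5 + 2500s^4 + 2000s^3 + 800s^2 + 183s + 26).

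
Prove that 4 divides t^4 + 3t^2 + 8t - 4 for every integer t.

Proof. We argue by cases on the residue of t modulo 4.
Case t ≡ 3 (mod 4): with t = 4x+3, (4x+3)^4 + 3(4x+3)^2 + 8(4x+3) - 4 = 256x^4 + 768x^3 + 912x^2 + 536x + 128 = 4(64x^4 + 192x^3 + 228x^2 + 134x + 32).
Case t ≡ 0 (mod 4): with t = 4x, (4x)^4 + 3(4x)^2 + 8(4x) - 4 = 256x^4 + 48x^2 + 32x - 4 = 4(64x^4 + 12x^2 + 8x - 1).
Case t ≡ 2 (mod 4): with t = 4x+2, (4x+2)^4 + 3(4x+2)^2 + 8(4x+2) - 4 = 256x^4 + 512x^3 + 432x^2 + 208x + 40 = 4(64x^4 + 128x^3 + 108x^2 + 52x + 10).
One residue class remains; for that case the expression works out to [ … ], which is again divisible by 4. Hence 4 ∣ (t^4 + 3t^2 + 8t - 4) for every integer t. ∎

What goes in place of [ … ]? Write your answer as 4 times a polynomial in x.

Only t ≡ 1 (mod 4) is unaccounted for. Put t = 4x+1:
(4x+1)^4 + 3(4x+1)^2 + 8(4x+1) - 4 expands to 256x^4 + 256x^3 + 144x^2 + 72x + 8,
and factoring out 4 leaves 4(64x^4 + 64x^3 + 36x^2 + 18x + 2).

4(64x^4 + 64x^3 + 36x^2 + 18x + 2)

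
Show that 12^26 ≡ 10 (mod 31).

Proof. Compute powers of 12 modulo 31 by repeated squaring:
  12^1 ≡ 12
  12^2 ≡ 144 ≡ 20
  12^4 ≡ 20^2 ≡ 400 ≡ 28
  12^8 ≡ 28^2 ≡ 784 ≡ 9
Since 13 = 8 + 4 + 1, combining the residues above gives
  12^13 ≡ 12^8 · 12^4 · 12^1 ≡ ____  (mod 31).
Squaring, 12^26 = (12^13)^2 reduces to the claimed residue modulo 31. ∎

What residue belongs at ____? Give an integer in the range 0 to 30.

12^8 · 12^4 · 12^1 ≡ 9 · 28 · 12 = 3024.
3024 mod 31 = 17, so 12^13 ≡ 17 (mod 31).

17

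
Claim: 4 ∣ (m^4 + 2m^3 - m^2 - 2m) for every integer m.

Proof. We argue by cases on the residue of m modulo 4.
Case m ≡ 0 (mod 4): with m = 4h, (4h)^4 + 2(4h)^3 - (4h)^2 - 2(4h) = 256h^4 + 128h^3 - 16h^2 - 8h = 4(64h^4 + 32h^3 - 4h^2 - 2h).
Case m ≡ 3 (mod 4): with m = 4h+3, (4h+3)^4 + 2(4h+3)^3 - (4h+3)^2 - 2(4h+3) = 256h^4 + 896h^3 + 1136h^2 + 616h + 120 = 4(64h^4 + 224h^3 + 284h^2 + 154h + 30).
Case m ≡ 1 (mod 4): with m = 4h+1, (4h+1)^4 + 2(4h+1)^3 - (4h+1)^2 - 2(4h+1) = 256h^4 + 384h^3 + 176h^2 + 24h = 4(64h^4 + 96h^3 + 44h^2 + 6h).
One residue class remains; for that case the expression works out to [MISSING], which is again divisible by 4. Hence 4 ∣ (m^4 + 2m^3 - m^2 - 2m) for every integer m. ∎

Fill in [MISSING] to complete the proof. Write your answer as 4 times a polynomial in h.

Only m ≡ 2 (mod 4) is unaccounted for. Put m = 4h+2:
(4h+2)^4 + 2(4h+2)^3 - (4h+2)^2 - 2(4h+2) expands to 256h^4 + 640h^3 + 560h^2 + 200h + 24,
and factoring out 4 leaves 4(64h^4 + 160h^3 + 140h^2 + 50h + 6).

4(64h^4 + 160h^3 + 140h^2 + 50h + 6)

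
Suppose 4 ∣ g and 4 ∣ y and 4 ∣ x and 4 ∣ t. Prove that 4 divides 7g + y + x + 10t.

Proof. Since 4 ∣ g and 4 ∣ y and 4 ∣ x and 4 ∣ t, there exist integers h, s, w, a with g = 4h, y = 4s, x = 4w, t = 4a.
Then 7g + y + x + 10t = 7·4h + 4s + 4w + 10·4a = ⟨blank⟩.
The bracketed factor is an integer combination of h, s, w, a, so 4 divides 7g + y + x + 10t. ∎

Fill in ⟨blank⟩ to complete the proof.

Pull the common 4 out of every term: 7·4h + 4s + 4w + 10·4a = 4(10a + 7h + s + w).
10a + 7h + s + w is an integer, which exhibits the divisibility.

4(10a + 7h + s + w)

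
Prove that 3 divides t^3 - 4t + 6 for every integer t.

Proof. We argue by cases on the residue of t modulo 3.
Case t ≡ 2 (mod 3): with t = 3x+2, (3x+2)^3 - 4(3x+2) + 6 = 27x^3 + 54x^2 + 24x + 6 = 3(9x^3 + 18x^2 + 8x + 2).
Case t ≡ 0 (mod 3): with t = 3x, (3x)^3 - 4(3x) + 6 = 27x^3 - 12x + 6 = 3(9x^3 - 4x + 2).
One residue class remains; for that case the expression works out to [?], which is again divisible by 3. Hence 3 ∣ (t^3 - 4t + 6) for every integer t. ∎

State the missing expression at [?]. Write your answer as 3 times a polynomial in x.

Only t ≡ 1 (mod 3) is unaccounted for. Put t = 3x+1:
(3x+1)^3 - 4(3x+1) + 6 expands to 27x^3 + 27x^2 - 3x + 3,
and factoring out 3 leaves 3(9x^3 + 9x^2 - x + 1).

3(9x^3 + 9x^2 - x + 1)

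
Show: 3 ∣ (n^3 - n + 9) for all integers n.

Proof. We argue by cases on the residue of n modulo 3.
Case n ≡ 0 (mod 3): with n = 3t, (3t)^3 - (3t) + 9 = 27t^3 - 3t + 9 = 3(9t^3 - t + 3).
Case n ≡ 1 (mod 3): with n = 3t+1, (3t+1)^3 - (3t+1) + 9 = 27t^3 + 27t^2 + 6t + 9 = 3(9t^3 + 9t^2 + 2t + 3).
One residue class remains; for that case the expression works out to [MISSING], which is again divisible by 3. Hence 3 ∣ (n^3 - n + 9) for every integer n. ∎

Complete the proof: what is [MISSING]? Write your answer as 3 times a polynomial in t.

Only n ≡ 2 (mod 3) is unaccounted for. Put n = 3t+2:
(3t+2)^3 - (3t+2) + 9 expands to 27t^3 + 54t^2 + 33t + 15,
and factoring out 3 leaves 3(9t^3 + 18t^2 + 11t + 5).

3(9t^3 + 18t^2 + 11t + 5)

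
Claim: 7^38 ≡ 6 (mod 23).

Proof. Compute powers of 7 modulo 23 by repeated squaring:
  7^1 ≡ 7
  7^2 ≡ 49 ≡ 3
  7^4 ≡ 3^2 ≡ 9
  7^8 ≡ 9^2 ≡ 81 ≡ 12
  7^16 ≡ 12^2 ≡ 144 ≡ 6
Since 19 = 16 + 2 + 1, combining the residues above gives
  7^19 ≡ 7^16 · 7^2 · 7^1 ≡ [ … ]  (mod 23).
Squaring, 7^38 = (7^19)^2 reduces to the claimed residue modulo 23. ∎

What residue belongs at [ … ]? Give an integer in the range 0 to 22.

7^16 · 7^2 · 7^1 ≡ 6 · 3 · 7 = 126.
126 mod 23 = 11, so 7^19 ≡ 11 (mod 23).

11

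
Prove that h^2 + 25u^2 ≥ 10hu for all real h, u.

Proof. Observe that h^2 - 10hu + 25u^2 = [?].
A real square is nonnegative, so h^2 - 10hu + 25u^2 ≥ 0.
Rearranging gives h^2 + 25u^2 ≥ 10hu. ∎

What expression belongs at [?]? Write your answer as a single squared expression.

The leading and trailing coefficients are 1^2 and 5^2, and 10 = 2·1·5, so the trinomial is (h - 5u)^2.
Hence h^2 - 10hu + 25u^2 ≥ 0.

(h - 5u)^2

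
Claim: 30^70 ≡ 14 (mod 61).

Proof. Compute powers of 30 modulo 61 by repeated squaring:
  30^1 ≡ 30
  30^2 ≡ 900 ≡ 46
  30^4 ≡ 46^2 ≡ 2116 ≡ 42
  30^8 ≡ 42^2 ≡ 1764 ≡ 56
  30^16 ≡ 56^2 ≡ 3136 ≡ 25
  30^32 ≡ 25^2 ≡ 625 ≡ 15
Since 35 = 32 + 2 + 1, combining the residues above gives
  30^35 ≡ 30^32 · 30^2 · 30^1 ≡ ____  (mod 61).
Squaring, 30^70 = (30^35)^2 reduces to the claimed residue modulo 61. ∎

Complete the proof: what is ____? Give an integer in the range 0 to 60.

21

Multiply the listed residues: 15 · 46 · 30 = 690 → 20700.
Reducing modulo 61: 20700 = 339·61 + 21, so 30^35 ≡ 21.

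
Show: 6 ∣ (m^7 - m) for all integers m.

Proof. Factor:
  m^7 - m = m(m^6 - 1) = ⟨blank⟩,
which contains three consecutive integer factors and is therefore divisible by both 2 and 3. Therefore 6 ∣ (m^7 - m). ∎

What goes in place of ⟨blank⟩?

m^6 - 1 = (m^2 - 1)(m^4 + m^2 + 1), and m^2 - 1 = (m-1)(m+1).
So m(m^6 - 1) = (m - 1)m(m + 1)(m^4 + m^2 + 1).

(m - 1)m(m + 1)(m^4 + m^2 + 1)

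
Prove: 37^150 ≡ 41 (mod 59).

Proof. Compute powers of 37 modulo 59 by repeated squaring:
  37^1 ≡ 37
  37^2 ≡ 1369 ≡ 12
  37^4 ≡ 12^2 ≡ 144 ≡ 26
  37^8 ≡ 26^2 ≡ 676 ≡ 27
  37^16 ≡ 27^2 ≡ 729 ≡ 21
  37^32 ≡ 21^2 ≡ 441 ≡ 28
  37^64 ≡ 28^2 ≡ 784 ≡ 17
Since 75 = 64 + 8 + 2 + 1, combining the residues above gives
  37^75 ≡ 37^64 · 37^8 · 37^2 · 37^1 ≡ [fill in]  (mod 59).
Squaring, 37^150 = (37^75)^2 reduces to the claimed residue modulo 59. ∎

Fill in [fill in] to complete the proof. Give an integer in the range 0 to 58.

37^64 · 37^8 · 37^2 · 37^1 ≡ 17 · 27 · 12 · 37 = 203796.
203796 mod 59 = 10, so 37^75 ≡ 10 (mod 59).

10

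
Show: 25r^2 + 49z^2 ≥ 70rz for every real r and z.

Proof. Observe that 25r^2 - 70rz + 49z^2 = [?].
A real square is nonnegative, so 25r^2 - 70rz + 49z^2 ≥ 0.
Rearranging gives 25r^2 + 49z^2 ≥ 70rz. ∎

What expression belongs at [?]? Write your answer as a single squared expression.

The leading and trailing coefficients are 5^2 and 7^2, and 70 = 2·5·7, so the trinomial is (5r - 7z)^2.
Hence 25r^2 - 70rz + 49z^2 ≥ 0.

(5r - 7z)^2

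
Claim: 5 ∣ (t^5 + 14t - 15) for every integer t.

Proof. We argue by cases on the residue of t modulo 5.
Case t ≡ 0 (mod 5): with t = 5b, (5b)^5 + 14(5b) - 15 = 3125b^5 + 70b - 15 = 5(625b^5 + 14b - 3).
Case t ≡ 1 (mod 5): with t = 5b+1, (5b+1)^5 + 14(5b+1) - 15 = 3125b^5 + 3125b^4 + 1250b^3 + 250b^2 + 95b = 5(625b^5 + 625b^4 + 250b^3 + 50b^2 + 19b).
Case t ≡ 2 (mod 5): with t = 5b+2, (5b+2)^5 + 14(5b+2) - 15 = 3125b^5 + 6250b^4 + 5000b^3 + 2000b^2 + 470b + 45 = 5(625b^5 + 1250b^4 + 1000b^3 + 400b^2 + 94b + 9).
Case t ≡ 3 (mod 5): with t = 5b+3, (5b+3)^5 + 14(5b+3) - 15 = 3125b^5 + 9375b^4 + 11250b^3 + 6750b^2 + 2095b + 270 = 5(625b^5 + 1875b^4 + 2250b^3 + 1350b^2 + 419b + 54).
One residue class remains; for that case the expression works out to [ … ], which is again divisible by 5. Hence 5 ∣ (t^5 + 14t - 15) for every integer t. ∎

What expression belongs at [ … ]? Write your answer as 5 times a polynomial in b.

5(625b^5 + 2500b^4 + 4000b^3 + 3200b^2 + 1294b + 213)

The residues treated are {0, 1, 2, 3}, so the missing case is t ≡ 4 (mod 5); write t = 5b+4.
Then (5b+4)^5 + 14(5b+4) - 15 = 3125b^5 + 12500b^4 + 20000b^3 + 16000b^2 + 6470b + 1065 = 5(625b^5 + 2500b^4 + 4000b^3 + 3200b^2 + 1294b + 213).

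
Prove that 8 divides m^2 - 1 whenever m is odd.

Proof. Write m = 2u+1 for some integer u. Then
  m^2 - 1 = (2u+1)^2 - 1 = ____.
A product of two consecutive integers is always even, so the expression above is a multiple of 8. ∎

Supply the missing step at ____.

4u(u + 1)

(2u+1)^2 - 1 = 4u^2 + 4u + 1 - 1 = 4u^2 + 4u = 4u(u+1).
Since u and u+1 are consecutive, u(u+1) is even, and 4·(even) is a multiple of 8.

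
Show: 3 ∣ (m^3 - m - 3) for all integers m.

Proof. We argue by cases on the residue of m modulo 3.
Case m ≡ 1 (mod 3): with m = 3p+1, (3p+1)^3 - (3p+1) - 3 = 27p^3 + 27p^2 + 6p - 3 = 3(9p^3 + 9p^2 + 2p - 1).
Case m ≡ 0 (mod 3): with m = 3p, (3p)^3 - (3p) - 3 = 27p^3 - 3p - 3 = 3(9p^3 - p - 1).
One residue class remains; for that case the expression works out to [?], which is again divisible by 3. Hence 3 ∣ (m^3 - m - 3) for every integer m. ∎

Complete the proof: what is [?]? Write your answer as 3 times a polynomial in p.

Only m ≡ 2 (mod 3) is unaccounted for. Put m = 3p+2:
(3p+2)^3 - (3p+2) - 3 expands to 27p^3 + 54p^2 + 33p + 3,
and factoring out 3 leaves 3(9p^3 + 18p^2 + 11p + 1).

3(9p^3 + 18p^2 + 11p + 1)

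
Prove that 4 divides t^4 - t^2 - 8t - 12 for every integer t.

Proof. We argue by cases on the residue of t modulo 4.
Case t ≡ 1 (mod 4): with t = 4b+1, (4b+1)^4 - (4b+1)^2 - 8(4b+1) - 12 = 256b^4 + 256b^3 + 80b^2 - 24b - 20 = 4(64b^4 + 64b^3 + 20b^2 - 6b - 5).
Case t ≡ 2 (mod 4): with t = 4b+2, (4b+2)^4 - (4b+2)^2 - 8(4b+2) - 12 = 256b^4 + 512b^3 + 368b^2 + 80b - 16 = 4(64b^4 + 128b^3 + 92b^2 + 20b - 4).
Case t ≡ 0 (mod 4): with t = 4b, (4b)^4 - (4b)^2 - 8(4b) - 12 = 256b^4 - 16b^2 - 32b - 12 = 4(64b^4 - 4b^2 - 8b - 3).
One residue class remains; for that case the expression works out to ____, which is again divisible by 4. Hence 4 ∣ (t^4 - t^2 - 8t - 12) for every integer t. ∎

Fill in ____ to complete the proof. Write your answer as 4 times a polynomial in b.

The residues treated are {1, 2, 0}, so the missing case is t ≡ 3 (mod 4); write t = 4b+3.
Then (4b+3)^4 - (4b+3)^2 - 8(4b+3) - 12 = 256b^4 + 768b^3 + 848b^2 + 376b + 36 = 4(64b^4 + 192b^3 + 212b^2 + 94b + 9).

4(64b^4 + 192b^3 + 212b^2 + 94b + 9)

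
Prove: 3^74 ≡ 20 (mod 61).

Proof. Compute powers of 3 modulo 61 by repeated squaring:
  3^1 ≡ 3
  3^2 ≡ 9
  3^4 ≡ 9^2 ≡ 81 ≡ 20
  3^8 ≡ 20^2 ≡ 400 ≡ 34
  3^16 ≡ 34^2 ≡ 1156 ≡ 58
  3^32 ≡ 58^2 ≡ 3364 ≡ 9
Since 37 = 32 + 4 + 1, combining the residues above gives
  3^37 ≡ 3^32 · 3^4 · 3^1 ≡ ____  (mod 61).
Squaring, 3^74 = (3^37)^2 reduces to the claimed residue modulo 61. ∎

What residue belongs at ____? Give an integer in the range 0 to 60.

Multiply the listed residues: 9 · 20 · 3 = 180 → 540.
Reducing modulo 61: 540 = 8·61 + 52, so 3^37 ≡ 52.

52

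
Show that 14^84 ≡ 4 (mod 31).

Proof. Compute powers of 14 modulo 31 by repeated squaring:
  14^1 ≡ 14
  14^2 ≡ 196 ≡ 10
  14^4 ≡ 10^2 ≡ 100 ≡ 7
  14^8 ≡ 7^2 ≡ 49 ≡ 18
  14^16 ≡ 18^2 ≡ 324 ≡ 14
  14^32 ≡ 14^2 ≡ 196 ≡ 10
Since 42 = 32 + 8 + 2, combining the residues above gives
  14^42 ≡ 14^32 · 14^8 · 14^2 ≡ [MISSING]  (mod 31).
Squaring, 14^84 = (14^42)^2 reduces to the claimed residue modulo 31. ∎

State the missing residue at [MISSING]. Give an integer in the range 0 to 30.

Multiply the listed residues: 10 · 18 · 10 = 180 → 1800.
Reducing modulo 31: 1800 = 58·31 + 2, so 14^42 ≡ 2.

2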